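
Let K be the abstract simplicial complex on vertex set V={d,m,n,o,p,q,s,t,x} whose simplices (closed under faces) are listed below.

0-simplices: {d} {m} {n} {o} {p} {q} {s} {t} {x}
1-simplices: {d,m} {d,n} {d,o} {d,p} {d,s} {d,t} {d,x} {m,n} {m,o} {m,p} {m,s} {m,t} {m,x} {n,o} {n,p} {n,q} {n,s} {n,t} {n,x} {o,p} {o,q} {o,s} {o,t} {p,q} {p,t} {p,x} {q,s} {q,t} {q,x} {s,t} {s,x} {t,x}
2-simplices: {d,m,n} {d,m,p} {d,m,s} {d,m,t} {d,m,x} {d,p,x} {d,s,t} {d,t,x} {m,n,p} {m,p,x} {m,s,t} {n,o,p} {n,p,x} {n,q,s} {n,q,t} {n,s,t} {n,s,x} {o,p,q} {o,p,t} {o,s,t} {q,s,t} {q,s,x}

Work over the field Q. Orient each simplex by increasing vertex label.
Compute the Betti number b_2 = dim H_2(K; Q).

n_0=9 n_1=32 n_2=22  [Q]
∂1: piv[dm,dn,do,dp,ds,dt,dx,nq] rk=8  ker:mn,mo,mp,ms,mt,mx,no,np,ns,nt,nx,op,oq,os,ot,pq,pt,px,qs,qt,qx,st,sx,tx
∂2: piv[dmn,dmp,dms,dmt,dmx,dpx,dst,dtx,mnp,nop,npx,nqs,nqt,nst,nsx,opq,opt,ost,qsx] rk=19  ker:mpx,mst,qst
b_2=(22−19)−0=3

b_2=3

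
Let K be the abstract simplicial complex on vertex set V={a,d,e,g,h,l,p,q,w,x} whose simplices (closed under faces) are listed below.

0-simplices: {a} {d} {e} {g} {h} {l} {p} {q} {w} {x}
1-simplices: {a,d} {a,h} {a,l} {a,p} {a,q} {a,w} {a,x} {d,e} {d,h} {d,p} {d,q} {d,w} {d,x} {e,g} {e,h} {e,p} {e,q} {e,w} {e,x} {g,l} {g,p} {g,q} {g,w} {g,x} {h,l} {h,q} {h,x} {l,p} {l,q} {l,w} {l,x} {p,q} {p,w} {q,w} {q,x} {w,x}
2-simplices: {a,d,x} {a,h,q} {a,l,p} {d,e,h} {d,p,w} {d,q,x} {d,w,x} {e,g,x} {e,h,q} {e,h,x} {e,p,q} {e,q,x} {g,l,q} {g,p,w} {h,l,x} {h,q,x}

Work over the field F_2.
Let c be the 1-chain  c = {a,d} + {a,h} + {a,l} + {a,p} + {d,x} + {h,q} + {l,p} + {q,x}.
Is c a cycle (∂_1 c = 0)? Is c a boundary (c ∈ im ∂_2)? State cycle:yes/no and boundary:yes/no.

cycle:yes boundary:no

n_0=10 n_1=36 n_2=16  [Z2]
∂1: piv[ad,ah,al,ap,aq,aw,ax,de,eg] rk=9  ker:dh,dp,dq,dw,dx,eh,ep,eq,ew,ex,gl,gp,gq,gw,gx,hl,hq,hx,lp,lq,lw,lx,pq,pw,qw,qx,wx
∂2: piv[adx,ahq,alp,deh,dpw,dqx,dwx,egx,ehq,ehx,epq,eqx,glq,gpw,hlx] rk=15  ker:hqx
∂1c = 0
c vs im∂2: residual ≠ 0 ⇒ not boundary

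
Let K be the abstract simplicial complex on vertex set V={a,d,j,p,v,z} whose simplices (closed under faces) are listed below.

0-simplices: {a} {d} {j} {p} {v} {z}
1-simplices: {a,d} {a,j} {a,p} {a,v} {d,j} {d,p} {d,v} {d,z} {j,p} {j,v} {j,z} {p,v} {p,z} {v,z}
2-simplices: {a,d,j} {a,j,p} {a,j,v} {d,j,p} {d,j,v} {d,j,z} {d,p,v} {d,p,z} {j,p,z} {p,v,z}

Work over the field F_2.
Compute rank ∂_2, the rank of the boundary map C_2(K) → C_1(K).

rank∂_2=9

n_0=6 n_1=14 n_2=10  [Z2]
∂1: piv[ad,aj,ap,av,dz] rk=5  ker:dj,dp,dv,jp,jv,jz,pv,pz,vz
∂2: piv[adj,ajp,ajv,djp,djv,djz,dpv,dpz,pvz] rk=9  ker:jpz
rk∂_2=9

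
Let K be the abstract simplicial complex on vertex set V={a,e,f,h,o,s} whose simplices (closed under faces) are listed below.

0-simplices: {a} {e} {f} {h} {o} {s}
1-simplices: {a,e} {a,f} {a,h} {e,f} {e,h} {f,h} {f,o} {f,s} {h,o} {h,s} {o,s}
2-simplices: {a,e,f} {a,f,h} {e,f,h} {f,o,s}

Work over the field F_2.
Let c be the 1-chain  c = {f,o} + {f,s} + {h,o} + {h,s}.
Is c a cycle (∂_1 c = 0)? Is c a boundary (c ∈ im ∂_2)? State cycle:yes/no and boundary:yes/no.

cycle:yes boundary:no

n_0=6 n_1=11 n_2=4  [Z2]
∂1: piv[ae,af,ah,fo,fs] rk=5  ker:ef,eh,fh,ho,hs,os
∂2: piv[aef,afh,efh,fos] rk=4
∂1c = 0
c vs im∂2: residual ≠ 0 ⇒ not boundary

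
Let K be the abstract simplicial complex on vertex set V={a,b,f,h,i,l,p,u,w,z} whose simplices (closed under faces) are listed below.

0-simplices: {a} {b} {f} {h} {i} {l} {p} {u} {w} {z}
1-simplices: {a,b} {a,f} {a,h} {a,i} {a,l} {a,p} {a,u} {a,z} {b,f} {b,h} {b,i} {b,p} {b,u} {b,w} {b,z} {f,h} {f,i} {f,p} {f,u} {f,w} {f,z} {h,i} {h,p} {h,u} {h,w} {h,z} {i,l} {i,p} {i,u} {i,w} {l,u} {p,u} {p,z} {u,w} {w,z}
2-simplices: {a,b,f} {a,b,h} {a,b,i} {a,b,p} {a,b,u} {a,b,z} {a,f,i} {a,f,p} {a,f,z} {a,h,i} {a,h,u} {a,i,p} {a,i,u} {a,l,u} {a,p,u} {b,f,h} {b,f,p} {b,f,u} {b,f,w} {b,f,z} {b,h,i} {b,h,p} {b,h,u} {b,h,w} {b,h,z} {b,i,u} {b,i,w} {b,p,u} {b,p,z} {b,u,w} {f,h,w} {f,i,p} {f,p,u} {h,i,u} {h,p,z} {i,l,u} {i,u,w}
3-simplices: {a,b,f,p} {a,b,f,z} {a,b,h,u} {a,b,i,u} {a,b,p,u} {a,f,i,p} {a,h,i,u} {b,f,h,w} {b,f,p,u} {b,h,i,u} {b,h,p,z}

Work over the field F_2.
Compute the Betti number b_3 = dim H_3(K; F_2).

b_3=0

n_0=10 n_1=35 n_2=37 n_3=11  [Z2]
∂1: piv[ab,af,ah,ai,al,ap,au,az,bw] rk=9  ker:bf,bh,bi,bp,bu,bz,fh,fi,fp,fu,fw,fz,hi,hp,hu,hw,hz,il,ip,iu,iw,lu,pu,pz,uw,wz
∂2: piv[abf,abh,abi,abp,abu,abz,afi,afp,afz,ahi,ahu,aip,aiu,alu,apu,bfh,bfu,bfw,bhp,bhw,bhz,biw,bpz,buw,ilu] rk=25  ker:bfp,bfz,bhi,bhu,biu,bpu,fhw,fip,fpu,hiu,hpz,iuw
∂3: piv[abfp,abfz,abhu,abiu,abpu,afip,ahiu,bfhw,bfpu,bhiu,bhpz] rk=11
b_3=(11−11)−0=0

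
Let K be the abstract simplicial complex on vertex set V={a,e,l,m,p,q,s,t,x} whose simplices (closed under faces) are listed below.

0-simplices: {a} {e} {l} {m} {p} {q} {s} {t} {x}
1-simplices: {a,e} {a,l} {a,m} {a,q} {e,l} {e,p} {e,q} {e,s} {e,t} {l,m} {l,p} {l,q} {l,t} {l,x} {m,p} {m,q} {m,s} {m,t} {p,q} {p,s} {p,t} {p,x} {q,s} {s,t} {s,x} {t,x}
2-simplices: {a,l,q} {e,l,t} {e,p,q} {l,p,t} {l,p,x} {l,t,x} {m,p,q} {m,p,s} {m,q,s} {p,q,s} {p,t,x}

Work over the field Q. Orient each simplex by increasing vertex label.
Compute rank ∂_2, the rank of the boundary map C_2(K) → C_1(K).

n_0=9 n_1=26 n_2=11  [Q]
∂1: piv[ae,al,am,aq,ep,es,et,lx] rk=8  ker:el,eq,lm,lp,lq,lt,mp,mq,ms,mt,pq,ps,pt,px,qs,st,sx,tx
∂2: piv[alq,elt,epq,lpt,lpx,ltx,mpq,mps,mqs] rk=9  ker:pqs,ptx
rk∂_2=9

rank∂_2=9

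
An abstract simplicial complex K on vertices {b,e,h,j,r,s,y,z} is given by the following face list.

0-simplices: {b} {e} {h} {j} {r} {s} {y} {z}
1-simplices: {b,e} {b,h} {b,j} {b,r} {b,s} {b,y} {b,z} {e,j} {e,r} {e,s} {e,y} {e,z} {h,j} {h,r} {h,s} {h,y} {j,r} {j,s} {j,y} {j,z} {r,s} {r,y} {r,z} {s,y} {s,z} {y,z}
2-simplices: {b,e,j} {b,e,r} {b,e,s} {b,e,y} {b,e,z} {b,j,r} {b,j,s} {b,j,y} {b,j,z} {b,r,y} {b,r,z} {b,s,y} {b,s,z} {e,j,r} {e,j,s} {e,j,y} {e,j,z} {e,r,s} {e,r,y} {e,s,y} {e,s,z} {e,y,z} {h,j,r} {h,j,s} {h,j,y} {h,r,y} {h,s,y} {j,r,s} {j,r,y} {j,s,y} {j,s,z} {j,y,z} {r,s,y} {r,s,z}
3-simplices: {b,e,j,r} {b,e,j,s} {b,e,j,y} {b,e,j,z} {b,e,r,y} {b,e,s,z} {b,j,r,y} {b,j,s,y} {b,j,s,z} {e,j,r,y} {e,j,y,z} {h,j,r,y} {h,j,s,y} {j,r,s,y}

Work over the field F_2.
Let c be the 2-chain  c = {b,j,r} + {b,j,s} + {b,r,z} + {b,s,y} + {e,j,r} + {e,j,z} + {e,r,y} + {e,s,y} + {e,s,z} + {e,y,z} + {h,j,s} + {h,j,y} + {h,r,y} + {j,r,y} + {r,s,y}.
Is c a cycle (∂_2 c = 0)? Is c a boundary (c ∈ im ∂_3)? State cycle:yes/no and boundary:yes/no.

cycle:no boundary:no

n_0=8 n_1=26 n_2=34 n_3=14  [Z2]
∂1: piv[be,bh,bj,br,bs,by,bz] rk=7  ker:ej,er,es,ey,ez,hj,hr,hs,hy,jr,js,jy,jz,rs,ry,rz,sy,sz,yz
∂2: piv[bej,ber,bes,bey,bez,bjr,bjs,bjy,bjz,bry,brz,bsy,bsz,ers,eyz,hjr,hjs,hjy] rk=18  ker:ejr,ejs,ejy,ejz,ery,esy,esz,hry,hsy,jrs,jry,jsy,jsz,jyz,rsy,rsz
∂3: piv[bejr,bejs,bejy,bejz,bery,besz,bjry,bjsy,bjsz,ejyz,hjry,hjsy,jrsy] rk=13  ker:ejry
∂2c = {b,y} + {b,z} + {e,y} + {e,z} + {h,r} + {h,s} + {j,r} + {j,z} + {r,s} + {r,z} + {s,y} + {s,z} + {y,z}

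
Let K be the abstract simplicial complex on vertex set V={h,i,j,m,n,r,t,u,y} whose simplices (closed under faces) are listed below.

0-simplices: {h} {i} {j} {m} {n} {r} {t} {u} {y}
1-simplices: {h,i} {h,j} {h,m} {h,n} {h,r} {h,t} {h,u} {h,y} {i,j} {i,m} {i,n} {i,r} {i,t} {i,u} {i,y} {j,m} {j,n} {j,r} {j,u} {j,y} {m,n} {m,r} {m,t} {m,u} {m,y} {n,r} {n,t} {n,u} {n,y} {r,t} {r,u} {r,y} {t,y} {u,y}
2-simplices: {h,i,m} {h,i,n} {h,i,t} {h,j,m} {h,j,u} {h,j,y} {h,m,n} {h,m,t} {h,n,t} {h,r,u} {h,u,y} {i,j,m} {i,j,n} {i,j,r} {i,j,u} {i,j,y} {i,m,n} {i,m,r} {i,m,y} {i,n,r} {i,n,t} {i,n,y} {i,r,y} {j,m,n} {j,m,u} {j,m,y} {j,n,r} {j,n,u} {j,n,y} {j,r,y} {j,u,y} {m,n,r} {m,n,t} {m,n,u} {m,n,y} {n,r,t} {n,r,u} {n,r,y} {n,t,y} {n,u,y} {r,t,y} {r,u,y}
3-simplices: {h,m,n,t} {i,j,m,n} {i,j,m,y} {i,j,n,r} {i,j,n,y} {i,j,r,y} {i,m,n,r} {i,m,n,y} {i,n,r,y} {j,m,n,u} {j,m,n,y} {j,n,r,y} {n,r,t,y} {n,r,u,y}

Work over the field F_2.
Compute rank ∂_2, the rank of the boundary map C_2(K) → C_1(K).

n_0=9 n_1=34 n_2=42 n_3=14  [Z2]
∂1: piv[hi,hj,hm,hn,hr,ht,hu,hy] rk=8  ker:ij,im,in,ir,it,iu,iy,jm,jn,jr,ju,jy,mn,mr,mt,mu,my,nr,nt,nu,ny,rt,ru,ry,ty,uy
∂2: piv[him,hin,hit,hjm,hju,hjy,hmn,hmt,hnt,hru,huy,ijm,ijn,ijr,iju,ijy,imr,imy,inr,iny,iry,jmu,jnu,nrt,nru,nty] rk=26  ker:imn,int,jmn,jmy,jnr,jny,jry,juy,mnr,mnt,mnu,mny,nry,nuy,rty,ruy
∂3: piv[hmnt,ijmn,ijmy,ijnr,ijny,ijry,imnr,imny,inry,jmnu,nrty,nruy] rk=12  ker:jmny,jnry
rk∂_2=26

rank∂_2=26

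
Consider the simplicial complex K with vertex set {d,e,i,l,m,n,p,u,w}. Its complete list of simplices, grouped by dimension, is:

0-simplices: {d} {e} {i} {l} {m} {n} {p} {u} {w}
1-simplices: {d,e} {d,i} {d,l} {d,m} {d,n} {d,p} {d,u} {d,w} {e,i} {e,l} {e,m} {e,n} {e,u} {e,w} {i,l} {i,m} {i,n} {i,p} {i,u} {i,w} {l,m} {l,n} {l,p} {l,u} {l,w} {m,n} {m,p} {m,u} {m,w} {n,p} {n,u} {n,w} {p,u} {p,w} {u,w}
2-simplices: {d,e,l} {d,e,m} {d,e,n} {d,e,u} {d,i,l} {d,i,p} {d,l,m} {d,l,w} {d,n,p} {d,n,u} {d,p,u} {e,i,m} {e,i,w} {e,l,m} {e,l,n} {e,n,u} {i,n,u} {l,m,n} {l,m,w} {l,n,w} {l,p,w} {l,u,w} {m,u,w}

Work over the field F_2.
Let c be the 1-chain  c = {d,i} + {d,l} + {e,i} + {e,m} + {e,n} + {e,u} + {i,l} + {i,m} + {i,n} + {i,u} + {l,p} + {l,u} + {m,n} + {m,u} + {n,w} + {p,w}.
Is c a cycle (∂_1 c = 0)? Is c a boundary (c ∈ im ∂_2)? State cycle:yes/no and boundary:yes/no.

n_0=9 n_1=35 n_2=23  [Z2]
∂1: piv[de,di,dl,dm,dn,dp,du,dw] rk=8  ker:ei,el,em,en,eu,ew,il,im,in,ip,iu,iw,lm,ln,lp,lu,lw,mn,mp,mu,mw,np,nu,nw,pu,pw,uw
∂2: piv[del,dem,den,deu,dil,dip,dlm,dlw,dnp,dnu,dpu,eim,eiw,eln,inu,lmn,lmw,lnw,lpw,luw,muw] rk=21  ker:elm,enu
∂1c = 0
c vs im∂2: reduces to 0 ⇒ boundary

cycle:yes boundary:yes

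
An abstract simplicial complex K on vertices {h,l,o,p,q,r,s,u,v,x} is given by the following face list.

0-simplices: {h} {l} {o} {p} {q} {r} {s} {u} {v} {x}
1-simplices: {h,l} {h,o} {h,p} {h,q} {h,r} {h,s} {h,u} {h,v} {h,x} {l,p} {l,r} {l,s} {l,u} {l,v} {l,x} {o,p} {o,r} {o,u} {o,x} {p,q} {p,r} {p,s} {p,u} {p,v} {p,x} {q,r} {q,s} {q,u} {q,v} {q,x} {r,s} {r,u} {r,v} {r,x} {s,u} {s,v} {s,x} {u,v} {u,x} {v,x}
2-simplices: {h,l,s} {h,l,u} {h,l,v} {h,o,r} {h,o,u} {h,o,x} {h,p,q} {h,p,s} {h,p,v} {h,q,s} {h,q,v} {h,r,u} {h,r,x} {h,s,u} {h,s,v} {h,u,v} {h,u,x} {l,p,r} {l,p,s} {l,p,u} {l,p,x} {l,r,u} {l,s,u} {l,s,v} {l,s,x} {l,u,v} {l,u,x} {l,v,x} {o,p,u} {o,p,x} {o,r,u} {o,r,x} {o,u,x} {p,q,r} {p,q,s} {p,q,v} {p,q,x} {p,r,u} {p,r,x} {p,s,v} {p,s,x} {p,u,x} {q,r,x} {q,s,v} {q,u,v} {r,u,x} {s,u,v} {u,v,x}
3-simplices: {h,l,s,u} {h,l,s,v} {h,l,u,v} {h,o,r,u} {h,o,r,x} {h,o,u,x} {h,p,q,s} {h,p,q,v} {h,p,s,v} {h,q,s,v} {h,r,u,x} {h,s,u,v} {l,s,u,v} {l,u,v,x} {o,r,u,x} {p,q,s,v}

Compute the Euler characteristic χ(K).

n_0=10 n_1=40 n_2=48 n_3=16
χ=+10−40+48−16=2

χ(K)=2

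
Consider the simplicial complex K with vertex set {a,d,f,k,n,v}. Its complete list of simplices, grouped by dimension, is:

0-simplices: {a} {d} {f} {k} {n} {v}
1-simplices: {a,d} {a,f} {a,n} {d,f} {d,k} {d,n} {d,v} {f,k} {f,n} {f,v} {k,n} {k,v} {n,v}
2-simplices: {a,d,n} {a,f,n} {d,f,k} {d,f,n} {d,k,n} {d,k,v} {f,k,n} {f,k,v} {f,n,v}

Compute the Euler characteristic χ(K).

n_0=6 n_1=13 n_2=9
χ=+6−13+9=2

χ(K)=2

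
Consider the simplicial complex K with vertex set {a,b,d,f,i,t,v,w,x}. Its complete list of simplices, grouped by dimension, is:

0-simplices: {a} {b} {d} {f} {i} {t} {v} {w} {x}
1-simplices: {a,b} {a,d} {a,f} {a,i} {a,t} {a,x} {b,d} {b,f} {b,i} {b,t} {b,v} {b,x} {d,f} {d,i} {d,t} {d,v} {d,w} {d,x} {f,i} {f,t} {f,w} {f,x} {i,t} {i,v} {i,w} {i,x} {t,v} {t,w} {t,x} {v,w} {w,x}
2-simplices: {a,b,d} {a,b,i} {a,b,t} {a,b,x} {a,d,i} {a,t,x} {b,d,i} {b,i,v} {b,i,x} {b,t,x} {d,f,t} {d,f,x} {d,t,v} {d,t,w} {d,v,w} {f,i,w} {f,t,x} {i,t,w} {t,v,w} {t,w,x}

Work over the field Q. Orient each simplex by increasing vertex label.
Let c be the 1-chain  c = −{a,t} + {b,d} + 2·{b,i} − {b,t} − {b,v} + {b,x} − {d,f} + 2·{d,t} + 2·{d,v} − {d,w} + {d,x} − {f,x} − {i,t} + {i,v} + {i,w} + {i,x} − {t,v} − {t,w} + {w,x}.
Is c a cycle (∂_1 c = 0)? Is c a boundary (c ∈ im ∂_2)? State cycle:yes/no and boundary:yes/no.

n_0=9 n_1=31 n_2=20  [Q]
∂1: piv[ab,ad,af,ai,at,ax,bv,dw] rk=8  ker:bd,bf,bi,bt,bx,df,di,dt,dv,dx,fi,ft,fw,fx,it,iv,iw,ix,tv,tw,tx,vw,wx
∂2: piv[abd,abi,abt,abx,adi,atx,biv,bix,dft,dfx,dtv,dtw,dvw,fiw,ftx,itw,twx] rk=17  ker:bdi,btx,tvw
∂1c = {a} − 2·{b} − 2·{d} + {t} + {v} − 2·{w} + 3·{x}

cycle:no boundary:no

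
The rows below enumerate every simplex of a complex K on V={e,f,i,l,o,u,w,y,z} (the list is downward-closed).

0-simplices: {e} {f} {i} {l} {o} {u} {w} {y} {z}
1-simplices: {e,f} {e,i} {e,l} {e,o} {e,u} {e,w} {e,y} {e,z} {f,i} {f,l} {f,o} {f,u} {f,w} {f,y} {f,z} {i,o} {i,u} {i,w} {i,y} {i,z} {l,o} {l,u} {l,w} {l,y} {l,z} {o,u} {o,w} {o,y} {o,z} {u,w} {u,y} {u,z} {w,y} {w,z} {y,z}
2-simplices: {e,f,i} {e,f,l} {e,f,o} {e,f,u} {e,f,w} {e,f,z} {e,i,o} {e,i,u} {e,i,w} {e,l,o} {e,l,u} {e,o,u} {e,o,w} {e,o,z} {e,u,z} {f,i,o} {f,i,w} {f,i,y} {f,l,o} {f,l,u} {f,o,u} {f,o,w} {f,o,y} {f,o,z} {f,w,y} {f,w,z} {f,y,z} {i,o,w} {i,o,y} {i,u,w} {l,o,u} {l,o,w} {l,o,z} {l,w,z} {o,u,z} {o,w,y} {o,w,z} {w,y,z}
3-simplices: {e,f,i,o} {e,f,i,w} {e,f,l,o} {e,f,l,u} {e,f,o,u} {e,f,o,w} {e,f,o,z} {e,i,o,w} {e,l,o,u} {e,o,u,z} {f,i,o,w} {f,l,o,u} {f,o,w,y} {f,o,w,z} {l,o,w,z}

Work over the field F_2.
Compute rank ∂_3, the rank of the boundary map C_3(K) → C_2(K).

rank∂_3=13

n_0=9 n_1=35 n_2=38 n_3=15  [Z2]
∂1: piv[ef,ei,el,eo,eu,ew,ey,ez] rk=8  ker:fi,fl,fo,fu,fw,fy,fz,io,iu,iw,iy,iz,lo,lu,lw,ly,lz,ou,ow,oy,oz,uw,uy,uz,wy,wz,yz
∂2: piv[efi,efl,efo,efu,efw,efz,eio,eiu,eiw,elo,elu,eou,eow,eoz,euz,fiy,foy,fwy,fwz,fyz,iuw,low,loz] rk=23  ker:fio,fiw,flo,flu,fou,fow,foz,iow,ioy,lou,lwz,ouz,owy,owz,wyz
∂3: piv[efio,efiw,eflo,eflu,efou,efow,efoz,eiow,elou,eouz,fowy,fowz,lowz] rk=13  ker:fiow,flou
rk∂_3=13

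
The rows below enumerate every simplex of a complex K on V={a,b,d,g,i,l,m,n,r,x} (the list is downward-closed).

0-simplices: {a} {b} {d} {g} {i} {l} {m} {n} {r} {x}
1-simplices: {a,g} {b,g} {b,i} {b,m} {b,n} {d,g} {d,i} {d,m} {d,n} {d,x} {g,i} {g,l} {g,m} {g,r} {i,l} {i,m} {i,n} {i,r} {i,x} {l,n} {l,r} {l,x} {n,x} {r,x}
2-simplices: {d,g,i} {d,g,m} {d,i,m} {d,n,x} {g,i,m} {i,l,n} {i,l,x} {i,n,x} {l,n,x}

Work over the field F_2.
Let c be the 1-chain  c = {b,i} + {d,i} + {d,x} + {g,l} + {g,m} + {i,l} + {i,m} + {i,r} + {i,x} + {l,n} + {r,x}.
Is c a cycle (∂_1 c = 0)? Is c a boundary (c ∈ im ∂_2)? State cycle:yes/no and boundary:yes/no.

n_0=10 n_1=24 n_2=9  [Z2]
∂1: piv[ag,bg,bi,bm,bn,dg,dx,gl,gr] rk=9  ker:di,dm,dn,gi,gm,il,im,in,ir,ix,ln,lr,lx,nx,rx
∂2: piv[dgi,dgm,dim,dnx,iln,ilx,inx] rk=7  ker:gim,lnx
∂1c = {b} + {l} + {n} + {x}

cycle:no boundary:no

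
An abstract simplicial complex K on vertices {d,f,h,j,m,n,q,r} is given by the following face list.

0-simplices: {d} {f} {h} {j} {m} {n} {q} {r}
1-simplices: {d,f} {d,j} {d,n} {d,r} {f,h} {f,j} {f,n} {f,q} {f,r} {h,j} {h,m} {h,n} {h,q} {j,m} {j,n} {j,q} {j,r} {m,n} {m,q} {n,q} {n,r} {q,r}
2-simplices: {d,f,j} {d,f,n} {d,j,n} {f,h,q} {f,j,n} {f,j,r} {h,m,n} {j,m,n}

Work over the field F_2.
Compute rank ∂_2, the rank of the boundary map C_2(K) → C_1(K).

rank∂_2=7

n_0=8 n_1=22 n_2=8  [Z2]
∂1: piv[df,dj,dn,dr,fh,fq,hm] rk=7  ker:fj,fn,fr,hj,hn,hq,jm,jn,jq,jr,mn,mq,nq,nr,qr
∂2: piv[dfj,dfn,djn,fhq,fjr,hmn,jmn] rk=7  ker:fjn
rk∂_2=7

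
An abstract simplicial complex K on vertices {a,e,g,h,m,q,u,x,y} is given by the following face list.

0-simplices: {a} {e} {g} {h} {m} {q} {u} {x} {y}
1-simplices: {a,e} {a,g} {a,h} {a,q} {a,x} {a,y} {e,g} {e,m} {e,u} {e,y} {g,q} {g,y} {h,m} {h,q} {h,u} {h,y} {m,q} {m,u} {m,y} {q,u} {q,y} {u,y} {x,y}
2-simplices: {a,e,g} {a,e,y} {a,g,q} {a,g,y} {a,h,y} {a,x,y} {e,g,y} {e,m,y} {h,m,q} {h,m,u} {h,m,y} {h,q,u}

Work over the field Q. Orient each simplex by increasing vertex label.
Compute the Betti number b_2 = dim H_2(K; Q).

b_2=1

n_0=9 n_1=23 n_2=12  [Q]
∂1: piv[ae,ag,ah,aq,ax,ay,em,eu] rk=8  ker:eg,ey,gq,gy,hm,hq,hu,hy,mq,mu,my,qu,qy,uy,xy
∂2: piv[aeg,aey,agq,agy,ahy,axy,emy,hmq,hmu,hmy,hqu] rk=11  ker:egy
b_2=(12−11)−0=1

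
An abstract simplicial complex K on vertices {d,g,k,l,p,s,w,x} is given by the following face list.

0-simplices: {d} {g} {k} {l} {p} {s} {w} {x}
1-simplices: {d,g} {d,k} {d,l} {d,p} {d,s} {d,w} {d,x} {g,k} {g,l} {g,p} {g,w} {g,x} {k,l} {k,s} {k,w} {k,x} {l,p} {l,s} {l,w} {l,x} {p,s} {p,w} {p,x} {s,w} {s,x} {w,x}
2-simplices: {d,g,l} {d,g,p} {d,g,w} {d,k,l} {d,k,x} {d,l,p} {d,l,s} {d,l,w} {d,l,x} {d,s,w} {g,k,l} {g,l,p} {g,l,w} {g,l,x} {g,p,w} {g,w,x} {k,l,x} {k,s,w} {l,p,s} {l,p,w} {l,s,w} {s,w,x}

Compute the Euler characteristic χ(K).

n_0=8 n_1=26 n_2=22
χ=+8−26+22=4

χ(K)=4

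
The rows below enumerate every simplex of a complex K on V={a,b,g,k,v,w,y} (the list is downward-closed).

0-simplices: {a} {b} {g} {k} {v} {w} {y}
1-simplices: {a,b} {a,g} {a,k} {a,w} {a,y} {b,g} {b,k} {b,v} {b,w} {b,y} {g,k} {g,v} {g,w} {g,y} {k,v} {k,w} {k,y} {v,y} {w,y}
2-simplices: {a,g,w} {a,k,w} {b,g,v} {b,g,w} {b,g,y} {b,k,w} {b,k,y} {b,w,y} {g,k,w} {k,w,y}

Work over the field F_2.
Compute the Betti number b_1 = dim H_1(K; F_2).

b_1=4

n_0=7 n_1=19 n_2=10  [Z2]
∂1: piv[ab,ag,ak,aw,ay,bv] rk=6  ker:bg,bk,bw,by,gk,gv,gw,gy,kv,kw,ky,vy,wy
∂2: piv[agw,akw,bgv,bgw,bgy,bkw,bky,bwy,gkw] rk=9  ker:kwy
b_1=(19−6)−9=4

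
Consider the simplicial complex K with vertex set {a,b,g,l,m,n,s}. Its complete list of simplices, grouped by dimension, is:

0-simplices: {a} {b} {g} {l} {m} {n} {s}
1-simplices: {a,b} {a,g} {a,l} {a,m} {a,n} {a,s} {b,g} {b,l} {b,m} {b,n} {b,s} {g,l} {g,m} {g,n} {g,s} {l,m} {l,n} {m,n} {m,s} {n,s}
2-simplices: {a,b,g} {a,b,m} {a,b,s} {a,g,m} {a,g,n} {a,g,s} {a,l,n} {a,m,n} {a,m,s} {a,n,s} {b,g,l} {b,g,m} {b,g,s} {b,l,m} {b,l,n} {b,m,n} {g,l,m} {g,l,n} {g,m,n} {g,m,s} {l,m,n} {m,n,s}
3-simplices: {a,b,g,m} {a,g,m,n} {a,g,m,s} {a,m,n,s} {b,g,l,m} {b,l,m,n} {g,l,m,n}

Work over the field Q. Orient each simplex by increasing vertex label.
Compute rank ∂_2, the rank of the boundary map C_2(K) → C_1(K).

rank∂_2=14

n_0=7 n_1=20 n_2=22 n_3=7  [Q]
∂1: piv[ab,ag,al,am,an,as] rk=6  ker:bg,bl,bm,bn,bs,gl,gm,gn,gs,lm,ln,mn,ms,ns
∂2: piv[abg,abm,abs,agm,agn,ags,aln,amn,ams,ans,bgl,blm,bln,bmn] rk=14  ker:bgm,bgs,glm,gln,gmn,gms,lmn,mns
∂3: piv[abgm,agmn,agms,amns,bglm,blmn,glmn] rk=7
rk∂_2=14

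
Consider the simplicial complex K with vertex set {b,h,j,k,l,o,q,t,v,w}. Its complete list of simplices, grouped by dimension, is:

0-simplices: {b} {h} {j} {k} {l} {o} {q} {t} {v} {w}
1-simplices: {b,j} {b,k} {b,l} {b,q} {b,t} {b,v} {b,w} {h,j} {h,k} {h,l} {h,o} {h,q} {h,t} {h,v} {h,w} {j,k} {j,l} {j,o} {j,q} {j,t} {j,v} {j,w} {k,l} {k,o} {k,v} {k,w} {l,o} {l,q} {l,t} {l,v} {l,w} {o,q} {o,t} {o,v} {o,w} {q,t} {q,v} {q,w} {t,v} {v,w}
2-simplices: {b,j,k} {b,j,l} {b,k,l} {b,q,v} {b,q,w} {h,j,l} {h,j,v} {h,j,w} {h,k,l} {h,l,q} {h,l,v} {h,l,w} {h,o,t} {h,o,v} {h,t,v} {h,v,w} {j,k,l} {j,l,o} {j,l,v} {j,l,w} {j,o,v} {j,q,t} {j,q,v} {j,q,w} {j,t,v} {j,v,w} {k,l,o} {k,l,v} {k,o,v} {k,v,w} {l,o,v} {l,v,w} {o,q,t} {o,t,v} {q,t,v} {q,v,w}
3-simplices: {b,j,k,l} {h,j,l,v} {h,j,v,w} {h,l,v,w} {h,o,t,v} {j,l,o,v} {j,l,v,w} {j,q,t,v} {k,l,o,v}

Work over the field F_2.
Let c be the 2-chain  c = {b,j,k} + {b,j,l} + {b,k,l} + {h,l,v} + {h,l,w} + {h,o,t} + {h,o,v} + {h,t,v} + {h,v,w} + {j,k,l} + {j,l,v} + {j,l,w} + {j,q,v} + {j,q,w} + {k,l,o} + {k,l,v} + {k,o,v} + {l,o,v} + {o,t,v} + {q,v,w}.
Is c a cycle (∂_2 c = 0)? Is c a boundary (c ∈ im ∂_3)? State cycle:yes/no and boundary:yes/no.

n_0=10 n_1=40 n_2=36 n_3=9  [Z2]
∂1: piv[bj,bk,bl,bq,bt,bv,bw,hj,ho] rk=9  ker:hk,hl,hq,ht,hv,hw,jk,jl,jo,jq,jt,jv,jw,kl,ko,kv,kw,lo,lq,lt,lv,lw,oq,ot,ov,ow,qt,qv,qw,tv,vw
∂2: piv[bjk,bjl,bkl,bqv,bqw,hjl,hjv,hjw,hkl,hlq,hlv,hlw,hot,hov,htv,hvw,jlo,jov,jqt,jqv,jqw,jtv,klo,klv,kvw,oqt] rk=26  ker:jkl,jlv,jlw,jvw,kov,lov,lvw,otv,qtv,qvw
∂3: piv[bjkl,hjlv,hjvw,hlvw,hotv,jlov,jlvw,jqtv,klov] rk=9
∂2c = 0
c vs im∂3: residual ≠ 0 ⇒ not boundary

cycle:yes boundary:no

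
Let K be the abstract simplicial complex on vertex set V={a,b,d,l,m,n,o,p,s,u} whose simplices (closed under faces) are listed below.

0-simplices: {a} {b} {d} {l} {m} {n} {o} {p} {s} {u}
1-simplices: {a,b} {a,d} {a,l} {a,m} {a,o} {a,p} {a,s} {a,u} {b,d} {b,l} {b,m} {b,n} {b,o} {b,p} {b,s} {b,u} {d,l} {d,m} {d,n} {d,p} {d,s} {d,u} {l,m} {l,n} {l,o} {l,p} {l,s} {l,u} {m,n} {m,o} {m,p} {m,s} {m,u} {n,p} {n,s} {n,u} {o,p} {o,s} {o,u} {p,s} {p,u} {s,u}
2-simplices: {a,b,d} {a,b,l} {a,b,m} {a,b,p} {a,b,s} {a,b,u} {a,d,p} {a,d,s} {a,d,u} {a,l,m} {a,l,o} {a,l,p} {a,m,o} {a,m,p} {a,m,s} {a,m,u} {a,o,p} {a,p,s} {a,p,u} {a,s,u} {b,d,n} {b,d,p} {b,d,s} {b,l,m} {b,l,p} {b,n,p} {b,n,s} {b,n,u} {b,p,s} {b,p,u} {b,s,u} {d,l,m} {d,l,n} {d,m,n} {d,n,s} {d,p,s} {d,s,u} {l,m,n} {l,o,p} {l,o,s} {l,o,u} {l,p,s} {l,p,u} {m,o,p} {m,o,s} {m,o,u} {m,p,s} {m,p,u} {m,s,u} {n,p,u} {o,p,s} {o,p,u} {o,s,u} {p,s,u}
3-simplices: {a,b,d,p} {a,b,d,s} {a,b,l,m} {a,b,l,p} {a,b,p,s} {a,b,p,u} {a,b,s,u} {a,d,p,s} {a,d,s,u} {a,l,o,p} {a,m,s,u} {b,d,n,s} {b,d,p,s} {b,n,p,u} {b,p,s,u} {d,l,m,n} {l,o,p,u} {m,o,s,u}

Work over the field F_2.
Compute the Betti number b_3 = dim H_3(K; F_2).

n_0=10 n_1=42 n_2=54 n_3=18  [Z2]
∂1: piv[ab,ad,al,am,ao,ap,as,au,bn] rk=9  ker:bd,bl,bm,bo,bp,bs,bu,dl,dm,dn,dp,ds,du,lm,ln,lo,lp,ls,lu,mn,mo,mp,ms,mu,np,ns,nu,op,os,ou,ps,pu,su
∂2: piv[abd,abl,abm,abp,abs,abu,adp,ads,adu,alm,alo,alp,amo,amp,ams,amu,aop,aps,apu,asu,bdn,bnp,bns,bnu,dlm,dln,dmn,los,lou,lps,lpu] rk=31  ker:bdp,bds,blm,blp,bps,bpu,bsu,dns,dps,dsu,lmn,lop,mop,mos,mou,mps,mpu,msu,npu,ops,opu,osu,psu
∂3: piv[abdp,abds,ablm,ablp,abps,abpu,absu,adps,adsu,alop,amsu,bdns,bnpu,bpsu,dlmn,lopu,mosu] rk=17  ker:bdps
b_3=(18−17)−0=1

b_3=1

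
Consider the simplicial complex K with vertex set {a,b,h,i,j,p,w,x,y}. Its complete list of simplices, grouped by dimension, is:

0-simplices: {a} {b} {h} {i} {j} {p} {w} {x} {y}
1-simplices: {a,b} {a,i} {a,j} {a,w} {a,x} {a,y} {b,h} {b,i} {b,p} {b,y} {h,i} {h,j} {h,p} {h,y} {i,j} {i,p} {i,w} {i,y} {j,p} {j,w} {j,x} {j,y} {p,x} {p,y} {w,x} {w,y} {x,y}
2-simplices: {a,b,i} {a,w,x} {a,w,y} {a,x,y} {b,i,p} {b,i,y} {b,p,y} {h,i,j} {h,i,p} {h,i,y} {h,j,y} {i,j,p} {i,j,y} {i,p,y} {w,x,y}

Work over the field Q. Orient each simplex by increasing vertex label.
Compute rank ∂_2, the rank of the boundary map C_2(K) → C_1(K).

rank∂_2=12

n_0=9 n_1=27 n_2=15  [Q]
∂1: piv[ab,ai,aj,aw,ax,ay,bh,bp] rk=8  ker:bi,by,hi,hj,hp,hy,ij,ip,iw,iy,jp,jw,jx,jy,px,py,wx,wy,xy
∂2: piv[abi,awx,awy,axy,bip,biy,bpy,hij,hip,hiy,hjy,ijp] rk=12  ker:ijy,ipy,wxy
rk∂_2=12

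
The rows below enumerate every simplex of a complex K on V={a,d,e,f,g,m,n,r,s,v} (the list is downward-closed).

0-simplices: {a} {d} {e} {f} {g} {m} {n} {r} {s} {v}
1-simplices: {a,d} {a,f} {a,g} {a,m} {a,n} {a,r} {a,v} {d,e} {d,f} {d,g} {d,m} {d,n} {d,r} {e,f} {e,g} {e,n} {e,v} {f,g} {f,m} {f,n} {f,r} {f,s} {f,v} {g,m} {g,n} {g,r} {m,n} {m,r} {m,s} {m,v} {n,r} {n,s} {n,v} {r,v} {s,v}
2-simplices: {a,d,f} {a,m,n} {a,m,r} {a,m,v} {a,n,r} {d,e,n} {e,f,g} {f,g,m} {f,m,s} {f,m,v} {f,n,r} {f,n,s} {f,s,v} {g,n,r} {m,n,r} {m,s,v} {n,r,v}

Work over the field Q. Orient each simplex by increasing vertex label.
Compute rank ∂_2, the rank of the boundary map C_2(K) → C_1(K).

rank∂_2=15

n_0=10 n_1=35 n_2=17  [Q]
∂1: piv[ad,af,ag,am,an,ar,av,de,fs] rk=9  ker:df,dg,dm,dn,dr,ef,eg,en,ev,fg,fm,fn,fr,fv,gm,gn,gr,mn,mr,ms,mv,nr,ns,nv,rv,sv
∂2: piv[adf,amn,amr,amv,anr,den,efg,fgm,fms,fmv,fnr,fns,fsv,gnr,nrv] rk=15  ker:mnr,msv
rk∂_2=15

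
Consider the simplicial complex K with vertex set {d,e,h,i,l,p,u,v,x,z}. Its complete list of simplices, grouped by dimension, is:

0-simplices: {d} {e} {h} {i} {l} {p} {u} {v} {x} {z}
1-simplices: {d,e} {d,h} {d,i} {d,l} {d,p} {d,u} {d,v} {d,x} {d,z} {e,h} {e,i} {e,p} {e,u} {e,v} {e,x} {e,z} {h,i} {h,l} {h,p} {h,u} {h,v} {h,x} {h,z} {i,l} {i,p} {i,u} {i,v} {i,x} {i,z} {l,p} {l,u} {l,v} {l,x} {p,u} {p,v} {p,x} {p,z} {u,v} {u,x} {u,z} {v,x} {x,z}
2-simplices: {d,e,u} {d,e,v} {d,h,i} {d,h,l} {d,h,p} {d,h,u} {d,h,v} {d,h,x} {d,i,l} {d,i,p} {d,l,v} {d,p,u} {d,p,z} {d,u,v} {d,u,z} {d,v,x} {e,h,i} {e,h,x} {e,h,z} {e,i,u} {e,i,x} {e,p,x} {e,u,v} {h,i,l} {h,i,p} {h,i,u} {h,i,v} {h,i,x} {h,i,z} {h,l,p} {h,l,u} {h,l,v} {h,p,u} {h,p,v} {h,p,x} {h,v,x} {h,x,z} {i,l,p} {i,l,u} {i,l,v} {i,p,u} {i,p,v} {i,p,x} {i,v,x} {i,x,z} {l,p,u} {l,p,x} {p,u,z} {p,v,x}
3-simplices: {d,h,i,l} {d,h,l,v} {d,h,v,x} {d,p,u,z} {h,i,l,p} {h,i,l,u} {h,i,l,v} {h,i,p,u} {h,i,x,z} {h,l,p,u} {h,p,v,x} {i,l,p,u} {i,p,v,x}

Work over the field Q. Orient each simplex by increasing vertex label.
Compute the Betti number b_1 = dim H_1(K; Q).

b_1=2

n_0=10 n_1=42 n_2=49 n_3=13  [Q]
∂1: piv[de,dh,di,dl,dp,du,dv,dx,dz] rk=9  ker:eh,ei,ep,eu,ev,ex,ez,hi,hl,hp,hu,hv,hx,hz,il,ip,iu,iv,ix,iz,lp,lu,lv,lx,pu,pv,px,pz,uv,ux,uz,vx,xz
∂2: piv[deu,dev,dhi,dhl,dhp,dhu,dhv,dhx,dil,dip,dlv,dpu,dpz,duv,duz,dvx,ehi,ehx,ehz,eiu,eix,epx,hiu,hiv,hiz,hlp,hlu,hpv,hpx,hxz,lpx] rk=31  ker:euv,hil,hip,hix,hlv,hpu,hvx,ilp,ilu,ilv,ipu,ipv,ipx,ivx,ixz,lpu,puz,pvx
∂3: piv[dhil,dhlv,dhvx,dpuz,hilp,hilu,hilv,hipu,hixz,hlpu,hpvx,ipvx] rk=12  ker:ilpu
b_1=(42−9)−31=2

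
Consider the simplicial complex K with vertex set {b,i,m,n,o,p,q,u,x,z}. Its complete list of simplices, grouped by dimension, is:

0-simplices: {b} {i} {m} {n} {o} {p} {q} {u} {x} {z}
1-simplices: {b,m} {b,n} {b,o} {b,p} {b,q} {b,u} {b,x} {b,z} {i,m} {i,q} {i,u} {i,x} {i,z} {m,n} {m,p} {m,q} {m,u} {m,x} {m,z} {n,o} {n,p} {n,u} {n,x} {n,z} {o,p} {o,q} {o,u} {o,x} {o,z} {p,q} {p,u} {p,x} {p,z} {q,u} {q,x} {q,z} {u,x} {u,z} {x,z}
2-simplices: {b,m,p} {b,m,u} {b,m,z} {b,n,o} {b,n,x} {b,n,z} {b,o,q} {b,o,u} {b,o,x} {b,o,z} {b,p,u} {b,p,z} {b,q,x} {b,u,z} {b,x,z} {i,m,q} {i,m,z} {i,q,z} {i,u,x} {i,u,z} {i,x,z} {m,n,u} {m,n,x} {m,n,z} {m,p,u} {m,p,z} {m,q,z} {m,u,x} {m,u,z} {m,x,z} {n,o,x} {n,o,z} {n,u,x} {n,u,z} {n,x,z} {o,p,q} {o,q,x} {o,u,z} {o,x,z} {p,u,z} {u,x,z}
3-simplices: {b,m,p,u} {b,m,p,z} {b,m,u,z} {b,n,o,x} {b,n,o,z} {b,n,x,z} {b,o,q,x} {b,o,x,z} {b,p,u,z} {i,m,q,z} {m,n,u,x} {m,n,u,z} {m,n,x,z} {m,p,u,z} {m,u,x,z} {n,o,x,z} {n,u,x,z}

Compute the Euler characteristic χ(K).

χ(K)=-5

n_0=10 n_1=39 n_2=41 n_3=17
χ=+10−39+41−17=-5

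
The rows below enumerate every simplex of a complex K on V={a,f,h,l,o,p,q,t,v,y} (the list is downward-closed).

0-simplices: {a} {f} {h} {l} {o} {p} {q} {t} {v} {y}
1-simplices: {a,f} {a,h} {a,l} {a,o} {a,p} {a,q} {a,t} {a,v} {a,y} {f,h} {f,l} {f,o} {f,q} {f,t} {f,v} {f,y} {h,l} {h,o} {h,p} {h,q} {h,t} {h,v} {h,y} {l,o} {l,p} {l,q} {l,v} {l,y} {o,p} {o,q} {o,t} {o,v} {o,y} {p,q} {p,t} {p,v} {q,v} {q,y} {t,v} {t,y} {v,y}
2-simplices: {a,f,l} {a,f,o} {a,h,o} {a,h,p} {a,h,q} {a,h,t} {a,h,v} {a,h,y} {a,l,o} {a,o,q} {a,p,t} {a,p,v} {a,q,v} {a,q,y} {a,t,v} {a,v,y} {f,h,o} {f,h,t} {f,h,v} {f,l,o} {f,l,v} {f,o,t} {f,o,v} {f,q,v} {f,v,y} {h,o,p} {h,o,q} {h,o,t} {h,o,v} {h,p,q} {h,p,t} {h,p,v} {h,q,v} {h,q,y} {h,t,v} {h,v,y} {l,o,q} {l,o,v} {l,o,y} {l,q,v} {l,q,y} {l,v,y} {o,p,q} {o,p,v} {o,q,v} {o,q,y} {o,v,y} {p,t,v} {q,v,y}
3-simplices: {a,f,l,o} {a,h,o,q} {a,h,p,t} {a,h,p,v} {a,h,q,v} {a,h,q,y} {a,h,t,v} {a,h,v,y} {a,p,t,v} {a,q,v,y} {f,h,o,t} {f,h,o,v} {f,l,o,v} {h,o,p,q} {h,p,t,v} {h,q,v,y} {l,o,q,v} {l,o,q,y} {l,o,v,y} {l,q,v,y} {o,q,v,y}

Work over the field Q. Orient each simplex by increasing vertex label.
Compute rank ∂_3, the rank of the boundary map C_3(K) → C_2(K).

rank∂_3=18

n_0=10 n_1=41 n_2=49 n_3=21  [Q]
∂1: piv[af,ah,al,ao,ap,aq,at,av,ay] rk=9  ker:fh,fl,fo,fq,ft,fv,fy,hl,ho,hp,hq,ht,hv,hy,lo,lp,lq,lv,ly,op,oq,ot,ov,oy,pq,pt,pv,qv,qy,tv,ty,vy
∂2: piv[afl,afo,aho,ahp,ahq,aht,ahv,ahy,alo,aoq,apt,apv,aqv,aqy,atv,avy,fho,fht,fhv,flv,fot,fov,fqv,fvy,hop,hpq,loq,loy,lqy] rk=29  ker:flo,hoq,hot,hov,hpt,hpv,hqv,hqy,htv,hvy,lov,lqv,lvy,opq,opv,oqv,oqy,ovy,ptv,qvy
∂3: piv[aflo,ahoq,ahpt,ahpv,ahqv,ahqy,ahtv,ahvy,aptv,aqvy,fhot,fhov,flov,hopq,loqv,loqy,lovy,lqvy] rk=18  ker:hptv,hqvy,oqvy
rk∂_3=18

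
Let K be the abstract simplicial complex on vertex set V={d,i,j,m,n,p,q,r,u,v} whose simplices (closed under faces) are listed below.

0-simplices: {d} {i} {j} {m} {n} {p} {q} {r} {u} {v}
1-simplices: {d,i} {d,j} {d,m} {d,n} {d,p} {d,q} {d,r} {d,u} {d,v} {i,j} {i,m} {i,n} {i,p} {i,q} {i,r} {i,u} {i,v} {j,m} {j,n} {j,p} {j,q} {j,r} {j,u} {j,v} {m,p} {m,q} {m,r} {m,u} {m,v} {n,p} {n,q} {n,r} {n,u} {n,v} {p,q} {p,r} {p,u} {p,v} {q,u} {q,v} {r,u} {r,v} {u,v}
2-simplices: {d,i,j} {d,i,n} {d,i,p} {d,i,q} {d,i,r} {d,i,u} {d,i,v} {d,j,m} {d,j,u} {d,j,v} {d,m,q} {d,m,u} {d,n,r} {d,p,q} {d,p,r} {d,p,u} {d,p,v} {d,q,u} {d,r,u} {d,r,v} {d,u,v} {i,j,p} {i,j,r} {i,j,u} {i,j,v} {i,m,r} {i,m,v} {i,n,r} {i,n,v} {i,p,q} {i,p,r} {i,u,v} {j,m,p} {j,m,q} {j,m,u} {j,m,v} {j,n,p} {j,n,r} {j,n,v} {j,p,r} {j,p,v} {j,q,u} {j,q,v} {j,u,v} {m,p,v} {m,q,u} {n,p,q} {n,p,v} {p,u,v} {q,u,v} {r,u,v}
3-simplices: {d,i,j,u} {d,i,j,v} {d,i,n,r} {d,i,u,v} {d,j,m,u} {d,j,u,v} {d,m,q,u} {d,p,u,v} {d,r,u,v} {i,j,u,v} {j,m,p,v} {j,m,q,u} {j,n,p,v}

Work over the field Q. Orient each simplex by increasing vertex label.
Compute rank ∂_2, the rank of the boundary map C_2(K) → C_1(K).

n_0=10 n_1=43 n_2=51 n_3=13  [Q]
∂1: piv[di,dj,dm,dn,dp,dq,dr,du,dv] rk=9  ker:ij,im,in,ip,iq,ir,iu,iv,jm,jn,jp,jq,jr,ju,jv,mp,mq,mr,mu,mv,np,nq,nr,nu,nv,pq,pr,pu,pv,qu,qv,ru,rv,uv
∂2: piv[dij,din,dip,diq,dir,diu,div,djm,dju,djv,dmq,dmu,dnr,dpq,dpr,dpu,dpv,dqu,dru,drv,duv,ijp,ijr,imr,imv,inv,jmp,jmq,jmv,jnp,jnr,jqv,npq] rk=33  ker:iju,ijv,inr,ipq,ipr,iuv,jmu,jnv,jpr,jpv,jqu,juv,mpv,mqu,npv,puv,quv,ruv
∂3: piv[diju,dijv,dinr,diuv,djmu,djuv,dmqu,dpuv,druv,jmpv,jmqu,jnpv] rk=12  ker:ijuv
rk∂_2=33

rank∂_2=33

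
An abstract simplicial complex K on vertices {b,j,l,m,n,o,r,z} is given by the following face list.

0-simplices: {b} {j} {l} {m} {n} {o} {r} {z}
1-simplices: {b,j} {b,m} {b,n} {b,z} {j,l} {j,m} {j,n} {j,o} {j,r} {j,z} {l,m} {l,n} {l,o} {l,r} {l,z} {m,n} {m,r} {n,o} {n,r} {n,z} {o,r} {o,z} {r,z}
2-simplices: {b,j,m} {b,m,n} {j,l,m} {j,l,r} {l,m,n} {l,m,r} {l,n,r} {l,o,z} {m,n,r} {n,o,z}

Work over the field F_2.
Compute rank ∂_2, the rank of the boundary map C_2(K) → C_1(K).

n_0=8 n_1=23 n_2=10  [Z2]
∂1: piv[bj,bm,bn,bz,jl,jo,jr] rk=7  ker:jm,jn,jz,lm,ln,lo,lr,lz,mn,mr,no,nr,nz,or,oz,rz
∂2: piv[bjm,bmn,jlm,jlr,lmn,lmr,lnr,loz,noz] rk=9  ker:mnr
rk∂_2=9

rank∂_2=9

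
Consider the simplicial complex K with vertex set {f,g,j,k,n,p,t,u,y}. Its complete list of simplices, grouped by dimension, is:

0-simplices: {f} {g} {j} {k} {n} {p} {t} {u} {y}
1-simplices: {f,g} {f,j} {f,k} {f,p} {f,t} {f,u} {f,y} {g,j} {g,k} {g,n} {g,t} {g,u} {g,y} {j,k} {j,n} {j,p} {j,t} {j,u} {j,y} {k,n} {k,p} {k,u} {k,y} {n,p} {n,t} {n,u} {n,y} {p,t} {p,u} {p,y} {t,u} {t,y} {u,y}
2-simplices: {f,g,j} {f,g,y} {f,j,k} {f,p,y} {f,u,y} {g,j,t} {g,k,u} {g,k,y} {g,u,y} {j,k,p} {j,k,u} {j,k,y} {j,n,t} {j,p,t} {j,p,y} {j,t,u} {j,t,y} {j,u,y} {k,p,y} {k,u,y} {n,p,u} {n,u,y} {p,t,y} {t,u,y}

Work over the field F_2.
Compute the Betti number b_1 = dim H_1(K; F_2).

b_1=6

n_0=9 n_1=33 n_2=24  [Z2]
∂1: piv[fg,fj,fk,fp,ft,fu,fy,gn] rk=8  ker:gj,gk,gt,gu,gy,jk,jn,jp,jt,ju,jy,kn,kp,ku,ky,np,nt,nu,ny,pt,pu,py,tu,ty,uy
∂2: piv[fgj,fgy,fjk,fpy,fuy,gjt,gku,gky,guy,jkp,jku,jky,jnt,jpt,jpy,jtu,jty,npu,nuy] rk=19  ker:juy,kpy,kuy,pty,tuy
b_1=(33−8)−19=6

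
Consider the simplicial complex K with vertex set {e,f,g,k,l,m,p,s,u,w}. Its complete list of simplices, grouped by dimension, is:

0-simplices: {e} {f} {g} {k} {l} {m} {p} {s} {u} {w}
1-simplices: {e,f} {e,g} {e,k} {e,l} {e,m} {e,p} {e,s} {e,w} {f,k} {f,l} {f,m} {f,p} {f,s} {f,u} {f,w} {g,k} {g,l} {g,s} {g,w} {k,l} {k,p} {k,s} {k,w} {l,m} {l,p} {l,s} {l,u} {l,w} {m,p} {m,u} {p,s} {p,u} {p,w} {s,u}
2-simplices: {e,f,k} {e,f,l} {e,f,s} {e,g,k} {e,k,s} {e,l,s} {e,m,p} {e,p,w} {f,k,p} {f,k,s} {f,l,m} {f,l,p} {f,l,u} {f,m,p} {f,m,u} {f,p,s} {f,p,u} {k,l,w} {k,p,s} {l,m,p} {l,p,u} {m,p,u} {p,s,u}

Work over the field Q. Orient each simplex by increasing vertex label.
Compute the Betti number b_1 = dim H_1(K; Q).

b_1=7

n_0=10 n_1=34 n_2=23  [Q]
∂1: piv[ef,eg,ek,el,em,ep,es,ew,fu] rk=9  ker:fk,fl,fm,fp,fs,fw,gk,gl,gs,gw,kl,kp,ks,kw,lm,lp,ls,lu,lw,mp,mu,ps,pu,pw,su
∂2: piv[efk,efl,efs,egk,eks,els,emp,epw,fkp,flm,flp,flu,fmp,fmu,fps,fpu,klw,psu] rk=18  ker:fks,kps,lmp,lpu,mpu
b_1=(34−9)−18=7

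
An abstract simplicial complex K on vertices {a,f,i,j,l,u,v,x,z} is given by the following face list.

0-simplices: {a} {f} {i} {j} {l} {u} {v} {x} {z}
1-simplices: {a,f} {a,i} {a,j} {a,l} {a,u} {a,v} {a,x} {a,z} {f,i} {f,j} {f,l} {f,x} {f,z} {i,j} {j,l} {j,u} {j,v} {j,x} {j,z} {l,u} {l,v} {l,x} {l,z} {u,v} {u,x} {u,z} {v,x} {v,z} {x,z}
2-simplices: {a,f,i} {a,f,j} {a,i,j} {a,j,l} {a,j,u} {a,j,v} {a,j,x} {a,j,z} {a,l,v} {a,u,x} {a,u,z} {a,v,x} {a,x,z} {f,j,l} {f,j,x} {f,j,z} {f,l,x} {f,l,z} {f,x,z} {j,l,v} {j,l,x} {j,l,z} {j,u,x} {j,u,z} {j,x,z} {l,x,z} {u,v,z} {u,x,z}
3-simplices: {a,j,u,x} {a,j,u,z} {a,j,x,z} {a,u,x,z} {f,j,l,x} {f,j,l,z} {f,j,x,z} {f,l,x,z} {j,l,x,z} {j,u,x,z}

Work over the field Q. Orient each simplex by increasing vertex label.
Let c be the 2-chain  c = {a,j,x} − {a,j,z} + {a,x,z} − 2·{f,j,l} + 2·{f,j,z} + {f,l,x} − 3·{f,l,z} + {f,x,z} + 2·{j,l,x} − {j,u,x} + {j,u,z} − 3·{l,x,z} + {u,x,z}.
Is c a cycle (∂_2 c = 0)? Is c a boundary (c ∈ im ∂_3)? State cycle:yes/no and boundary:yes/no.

cycle:yes boundary:yes

n_0=9 n_1=29 n_2=28 n_3=10  [Q]
∂1: piv[af,ai,aj,al,au,av,ax,az] rk=8  ker:fi,fj,fl,fx,fz,ij,jl,ju,jv,jx,jz,lu,lv,lx,lz,uv,ux,uz,vx,vz,xz
∂2: piv[afi,afj,aij,ajl,aju,ajv,ajx,ajz,alv,aux,auz,avx,axz,fjl,fjx,fjz,flx,flz,uvz] rk=19  ker:fxz,jlv,jlx,jlz,jux,juz,jxz,lxz,uxz
∂3: piv[ajux,ajuz,ajxz,auxz,fjlx,fjlz,fjxz,flxz] rk=8  ker:jlxz,juxz
∂2c = 0
c vs im∂3: reduces to 0 ⇒ boundary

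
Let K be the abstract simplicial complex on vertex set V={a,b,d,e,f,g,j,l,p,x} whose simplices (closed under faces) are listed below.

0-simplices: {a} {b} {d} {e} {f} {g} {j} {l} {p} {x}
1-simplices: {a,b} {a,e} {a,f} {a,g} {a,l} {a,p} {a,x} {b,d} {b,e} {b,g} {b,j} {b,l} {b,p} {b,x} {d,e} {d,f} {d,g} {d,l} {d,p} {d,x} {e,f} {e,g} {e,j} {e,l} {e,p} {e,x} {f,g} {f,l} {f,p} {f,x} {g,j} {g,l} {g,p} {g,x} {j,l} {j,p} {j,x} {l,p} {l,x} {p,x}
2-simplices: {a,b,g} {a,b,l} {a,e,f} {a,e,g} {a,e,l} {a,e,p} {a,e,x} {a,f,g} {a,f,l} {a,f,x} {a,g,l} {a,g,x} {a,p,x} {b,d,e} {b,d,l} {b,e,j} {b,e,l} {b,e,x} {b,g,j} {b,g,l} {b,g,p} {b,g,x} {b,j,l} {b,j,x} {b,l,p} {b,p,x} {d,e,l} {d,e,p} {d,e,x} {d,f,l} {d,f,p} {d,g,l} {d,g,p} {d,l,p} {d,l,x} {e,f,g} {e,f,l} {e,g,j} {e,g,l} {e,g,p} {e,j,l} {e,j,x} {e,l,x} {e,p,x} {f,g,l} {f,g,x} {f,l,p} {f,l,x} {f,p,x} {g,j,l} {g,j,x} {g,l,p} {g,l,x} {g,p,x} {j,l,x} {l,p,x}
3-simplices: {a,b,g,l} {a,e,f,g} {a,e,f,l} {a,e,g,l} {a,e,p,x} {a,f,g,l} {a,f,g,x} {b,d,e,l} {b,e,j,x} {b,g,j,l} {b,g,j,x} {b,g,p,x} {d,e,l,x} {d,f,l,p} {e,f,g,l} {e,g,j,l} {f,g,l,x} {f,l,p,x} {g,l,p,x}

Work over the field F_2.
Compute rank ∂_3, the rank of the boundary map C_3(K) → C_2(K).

rank∂_3=18

n_0=10 n_1=40 n_2=56 n_3=19  [Z2]
∂1: piv[ab,ae,af,ag,al,ap,ax,bd,bj] rk=9  ker:be,bg,bl,bp,bx,de,df,dg,dl,dp,dx,ef,eg,ej,el,ep,ex,fg,fl,fp,fx,gj,gl,gp,gx,jl,jp,jx,lp,lx,px
∂2: piv[abg,abl,aef,aeg,ael,aep,aex,afg,afl,afx,agl,agx,apx,bde,bdl,bej,bel,bex,bgj,bgp,bjl,bjx,blp,bpx,dep,dex,dfl,dfp,dgl,dlx] rk=30  ker:bgl,bgx,del,dgp,dlp,efg,efl,egj,egl,egp,ejl,ejx,elx,epx,fgl,fgx,flp,flx,fpx,gjl,gjx,glp,glx,gpx,jlx,lpx
∂3: piv[abgl,aefg,aefl,aegl,aepx,afgl,afgx,bdel,bejx,bgjl,bgjx,bgpx,delx,dflp,egjl,fglx,flpx,glpx] rk=18  ker:efgl
rk∂_3=18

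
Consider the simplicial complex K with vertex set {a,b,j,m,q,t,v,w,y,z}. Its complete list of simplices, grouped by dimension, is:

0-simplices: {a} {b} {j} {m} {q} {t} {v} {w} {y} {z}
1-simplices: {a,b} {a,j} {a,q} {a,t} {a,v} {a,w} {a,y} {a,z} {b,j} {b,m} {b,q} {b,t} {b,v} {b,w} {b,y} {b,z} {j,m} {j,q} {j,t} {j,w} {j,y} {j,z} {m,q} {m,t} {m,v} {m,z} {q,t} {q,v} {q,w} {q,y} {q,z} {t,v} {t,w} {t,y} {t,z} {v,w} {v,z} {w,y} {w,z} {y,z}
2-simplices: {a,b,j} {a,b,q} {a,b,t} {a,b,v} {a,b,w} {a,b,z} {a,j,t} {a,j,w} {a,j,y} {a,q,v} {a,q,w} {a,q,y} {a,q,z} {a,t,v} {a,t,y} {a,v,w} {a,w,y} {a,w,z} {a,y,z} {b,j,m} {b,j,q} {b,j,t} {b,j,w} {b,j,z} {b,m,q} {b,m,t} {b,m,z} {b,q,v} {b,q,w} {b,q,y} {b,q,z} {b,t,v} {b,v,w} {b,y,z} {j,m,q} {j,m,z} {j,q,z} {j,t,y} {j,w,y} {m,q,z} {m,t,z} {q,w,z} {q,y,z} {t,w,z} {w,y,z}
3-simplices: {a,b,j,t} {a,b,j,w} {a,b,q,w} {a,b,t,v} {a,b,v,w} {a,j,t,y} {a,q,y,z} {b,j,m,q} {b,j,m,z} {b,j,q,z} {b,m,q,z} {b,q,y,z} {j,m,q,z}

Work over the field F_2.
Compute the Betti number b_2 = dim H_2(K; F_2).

b_2=5

n_0=10 n_1=40 n_2=45 n_3=13  [Z2]
∂1: piv[ab,aj,aq,at,av,aw,ay,az,bm] rk=9  ker:bj,bq,bt,bv,bw,by,bz,jm,jq,jt,jw,jy,jz,mq,mt,mv,mz,qt,qv,qw,qy,qz,tv,tw,ty,tz,vw,vz,wy,wz,yz
∂2: piv[abj,abq,abt,abv,abw,abz,ajt,ajw,ajy,aqv,aqw,aqy,aqz,atv,aty,avw,awy,awz,ayz,bjm,bjq,bjz,bmq,bmt,bmz,bqy,mtz,twz] rk=28  ker:bjt,bjw,bqv,bqw,bqz,btv,bvw,byz,jmq,jmz,jqz,jty,jwy,mqz,qwz,qyz,wyz
∂3: piv[abjt,abjw,abqw,abtv,abvw,ajty,aqyz,bjmq,bjmz,bjqz,bmqz,bqyz] rk=12  ker:jmqz
b_2=(45−28)−12=5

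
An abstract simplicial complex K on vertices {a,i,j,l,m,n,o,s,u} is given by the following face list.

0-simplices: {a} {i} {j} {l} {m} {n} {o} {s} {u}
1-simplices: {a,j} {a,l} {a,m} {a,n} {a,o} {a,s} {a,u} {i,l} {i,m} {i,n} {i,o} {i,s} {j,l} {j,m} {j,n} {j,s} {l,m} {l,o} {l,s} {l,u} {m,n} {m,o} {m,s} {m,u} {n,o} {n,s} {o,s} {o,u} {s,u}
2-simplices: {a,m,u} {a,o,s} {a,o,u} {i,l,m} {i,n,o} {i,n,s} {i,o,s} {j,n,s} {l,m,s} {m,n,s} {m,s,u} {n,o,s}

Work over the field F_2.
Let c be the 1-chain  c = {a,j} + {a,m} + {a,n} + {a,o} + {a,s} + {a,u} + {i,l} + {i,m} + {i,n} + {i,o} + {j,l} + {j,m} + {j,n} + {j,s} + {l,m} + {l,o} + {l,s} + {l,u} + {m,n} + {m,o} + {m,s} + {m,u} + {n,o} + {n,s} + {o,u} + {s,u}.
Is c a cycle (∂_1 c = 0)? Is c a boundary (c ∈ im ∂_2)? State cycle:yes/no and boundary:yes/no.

n_0=9 n_1=29 n_2=12  [Z2]
∂1: piv[aj,al,am,an,ao,as,au,il] rk=8  ker:im,in,io,is,jl,jm,jn,js,lm,lo,ls,lu,mn,mo,ms,mu,no,ns,os,ou,su
∂2: piv[amu,aos,aou,ilm,ino,ins,ios,jns,lms,mns,msu] rk=11  ker:nos
∂1c = {j} + {u}

cycle:no boundary:no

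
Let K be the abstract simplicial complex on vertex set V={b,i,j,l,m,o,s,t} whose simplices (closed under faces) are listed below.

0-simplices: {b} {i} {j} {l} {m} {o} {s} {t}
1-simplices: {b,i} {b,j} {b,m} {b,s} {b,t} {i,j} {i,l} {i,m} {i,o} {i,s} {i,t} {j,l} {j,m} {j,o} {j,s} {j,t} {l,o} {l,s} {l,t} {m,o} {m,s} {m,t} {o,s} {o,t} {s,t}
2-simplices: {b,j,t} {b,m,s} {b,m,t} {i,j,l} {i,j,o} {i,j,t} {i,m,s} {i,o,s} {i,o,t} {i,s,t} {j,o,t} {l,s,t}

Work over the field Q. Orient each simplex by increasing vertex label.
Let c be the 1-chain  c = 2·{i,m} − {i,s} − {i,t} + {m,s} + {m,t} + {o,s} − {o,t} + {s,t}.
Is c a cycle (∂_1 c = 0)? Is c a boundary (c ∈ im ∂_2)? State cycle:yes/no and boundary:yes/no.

cycle:yes boundary:no

n_0=8 n_1=25 n_2=12  [Q]
∂1: piv[bi,bj,bm,bs,bt,il,io] rk=7  ker:ij,im,is,it,jl,jm,jo,js,jt,lo,ls,lt,mo,ms,mt,os,ot,st
∂2: piv[bjt,bms,bmt,ijl,ijo,ijt,ims,ios,iot,ist,lst] rk=11  ker:jot
∂1c = 0
c vs im∂2: residual ≠ 0 ⇒ not boundary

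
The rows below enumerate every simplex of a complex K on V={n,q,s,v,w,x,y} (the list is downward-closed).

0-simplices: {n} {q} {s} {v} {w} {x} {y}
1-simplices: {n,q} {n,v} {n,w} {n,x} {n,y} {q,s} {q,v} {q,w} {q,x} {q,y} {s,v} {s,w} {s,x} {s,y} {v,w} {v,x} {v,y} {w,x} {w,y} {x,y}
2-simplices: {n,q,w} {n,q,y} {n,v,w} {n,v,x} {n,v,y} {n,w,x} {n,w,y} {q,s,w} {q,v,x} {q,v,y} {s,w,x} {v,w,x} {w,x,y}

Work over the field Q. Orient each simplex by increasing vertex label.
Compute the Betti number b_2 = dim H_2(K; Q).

n_0=7 n_1=20 n_2=13  [Q]
∂1: piv[nq,nv,nw,nx,ny,qs] rk=6  ker:qv,qw,qx,qy,sv,sw,sx,sy,vw,vx,vy,wx,wy,xy
∂2: piv[nqw,nqy,nvw,nvx,nvy,nwx,nwy,qsw,qvx,qvy,swx,wxy] rk=12  ker:vwx
b_2=(13−12)−0=1

b_2=1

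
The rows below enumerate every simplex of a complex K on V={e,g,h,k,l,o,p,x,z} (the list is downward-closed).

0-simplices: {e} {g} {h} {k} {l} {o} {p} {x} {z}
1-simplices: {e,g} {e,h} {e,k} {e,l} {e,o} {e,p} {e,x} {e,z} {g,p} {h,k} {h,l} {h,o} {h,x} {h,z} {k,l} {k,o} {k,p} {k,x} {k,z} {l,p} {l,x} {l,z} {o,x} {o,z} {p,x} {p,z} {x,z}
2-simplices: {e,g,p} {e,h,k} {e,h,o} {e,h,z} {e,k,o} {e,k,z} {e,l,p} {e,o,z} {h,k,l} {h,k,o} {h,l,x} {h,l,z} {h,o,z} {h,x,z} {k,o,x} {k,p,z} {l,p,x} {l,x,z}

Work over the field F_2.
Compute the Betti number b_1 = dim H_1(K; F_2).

b_1=4

n_0=9 n_1=27 n_2=18  [Z2]
∂1: piv[eg,eh,ek,el,eo,ep,ex,ez] rk=8  ker:gp,hk,hl,ho,hx,hz,kl,ko,kp,kx,kz,lp,lx,lz,ox,oz,px,pz,xz
∂2: piv[egp,ehk,eho,ehz,eko,ekz,elp,eoz,hkl,hlx,hlz,hxz,kox,kpz,lpx] rk=15  ker:hko,hoz,lxz
b_1=(27−8)−15=4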